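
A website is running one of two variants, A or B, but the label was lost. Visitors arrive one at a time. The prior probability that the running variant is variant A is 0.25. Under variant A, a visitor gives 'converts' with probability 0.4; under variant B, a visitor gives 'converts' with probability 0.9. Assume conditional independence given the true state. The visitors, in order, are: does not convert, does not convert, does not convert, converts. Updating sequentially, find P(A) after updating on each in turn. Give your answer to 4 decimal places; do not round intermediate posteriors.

0.9697

Apply Bayes' rule sequentially, carrying P(A) forward.
After 'does not convert': P(A) = 0.6·0.2500 / (0.6·0.2500 + 0.1·0.7500) ≈ 0.6667
After 'does not convert': P(A) = 0.6·0.6667 / (0.6·0.6667 + 0.1·0.3333) ≈ 0.9231
After 'does not convert': P(A) = 0.6·0.9231 / (0.6·0.9231 + 0.1·0.0769) ≈ 0.9863
After 'converts': P(A) = 0.4·0.9863 / (0.4·0.9863 + 0.9·0.0137) ≈ 0.9697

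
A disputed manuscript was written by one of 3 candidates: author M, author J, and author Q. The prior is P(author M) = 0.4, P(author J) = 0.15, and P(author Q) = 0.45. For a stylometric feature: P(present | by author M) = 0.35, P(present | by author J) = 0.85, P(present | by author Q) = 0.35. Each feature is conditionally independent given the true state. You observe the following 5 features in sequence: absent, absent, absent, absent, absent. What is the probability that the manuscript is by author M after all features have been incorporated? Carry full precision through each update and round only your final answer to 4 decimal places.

Apply Bayes' rule sequentially, carrying P(author M) forward.
After 'absent': normaliser = 0.65·0.4000 + 0.15·0.1500 + 0.65·0.4500; P(author M) ≈ 0.4522, P(author J) ≈ 0.0391, P(author Q) ≈ 0.5087
After 'absent': normaliser = 0.65·0.4522 + 0.15·0.0391 + 0.65·0.5087; P(author M) ≈ 0.4662, P(author J) ≈ 0.0093, P(author Q) ≈ 0.5245
After 'absent': normaliser = 0.65·0.4662 + 0.15·0.0093 + 0.65·0.5245; P(author M) ≈ 0.4696, P(author J) ≈ 0.0022, P(author Q) ≈ 0.5283
After 'absent': normaliser = 0.65·0.4696 + 0.15·0.0022 + 0.65·0.5283; P(author M) ≈ 0.4704, P(author J) ≈ 0.0005, P(author Q) ≈ 0.5291
After 'absent': normaliser = 0.65·0.4704 + 0.15·0.0005 + 0.65·0.5291; P(author M) ≈ 0.4705, P(author J) ≈ 0.0001, P(author Q) ≈ 0.5294

0.4705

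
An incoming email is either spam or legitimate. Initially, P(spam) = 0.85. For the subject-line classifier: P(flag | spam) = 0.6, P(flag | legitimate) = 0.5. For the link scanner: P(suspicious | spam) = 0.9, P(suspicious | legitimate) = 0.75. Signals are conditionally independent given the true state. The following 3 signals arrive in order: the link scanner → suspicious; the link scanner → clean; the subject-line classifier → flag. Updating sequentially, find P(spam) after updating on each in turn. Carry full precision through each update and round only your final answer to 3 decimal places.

After the link scanner='suspicious': P(spam) = 0.9·0.8500 / (0.9·0.8500 + 0.75·0.1500) ≈ 0.8718
After the link scanner='clean': P(spam) = 0.1·0.8718 / (0.1·0.8718 + 0.25·0.1282) ≈ 0.7312
After the subject-line classifier='flag': P(spam) = 0.6·0.7312 / (0.6·0.7312 + 0.5·0.2688) ≈ 0.7655

0.765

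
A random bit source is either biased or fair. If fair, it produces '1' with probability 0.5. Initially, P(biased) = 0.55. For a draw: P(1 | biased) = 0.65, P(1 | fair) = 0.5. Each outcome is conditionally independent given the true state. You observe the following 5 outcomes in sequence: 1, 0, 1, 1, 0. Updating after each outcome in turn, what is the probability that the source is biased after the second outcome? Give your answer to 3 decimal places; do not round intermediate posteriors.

After '1': P(biased) = 0.65·0.5500 / (0.65·0.5500 + 0.5·0.4500) ≈ 0.6137
After '0': P(biased) = 0.35·0.6137 / (0.35·0.6137 + 0.5·0.3863) ≈ 0.5266

0.527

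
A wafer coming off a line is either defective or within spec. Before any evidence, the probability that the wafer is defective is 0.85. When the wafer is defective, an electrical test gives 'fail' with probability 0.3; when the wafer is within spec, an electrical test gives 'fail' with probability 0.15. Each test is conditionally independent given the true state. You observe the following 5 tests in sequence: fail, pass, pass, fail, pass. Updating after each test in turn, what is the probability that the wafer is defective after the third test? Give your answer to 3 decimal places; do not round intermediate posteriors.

Apply Bayes' rule sequentially, carrying P(defective) forward.
After 'fail': P(defective) = 0.3·0.8500 / (0.3·0.8500 + 0.15·0.1500) ≈ 0.9189
After 'pass': P(defective) = 0.7·0.9189 / (0.7·0.9189 + 0.85·0.0811) ≈ 0.9032
After 'pass': P(defective) = 0.7·0.9032 / (0.7·0.9032 + 0.85·0.0968) ≈ 0.8849

0.885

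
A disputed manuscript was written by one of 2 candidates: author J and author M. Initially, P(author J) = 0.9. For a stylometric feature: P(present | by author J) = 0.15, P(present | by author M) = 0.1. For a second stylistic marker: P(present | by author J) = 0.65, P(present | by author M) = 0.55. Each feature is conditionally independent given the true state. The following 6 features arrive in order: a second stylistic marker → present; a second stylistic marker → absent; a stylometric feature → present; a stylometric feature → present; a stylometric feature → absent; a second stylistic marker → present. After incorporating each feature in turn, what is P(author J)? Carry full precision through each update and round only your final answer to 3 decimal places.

After a second stylistic marker='present': P(author J) = 0.65·0.9000 / (0.65·0.9000 + 0.55·0.1000) ≈ 0.9141
After a second stylistic marker='absent': P(author J) = 0.35·0.9141 / (0.35·0.9141 + 0.45·0.0859) ≈ 0.8922
After a stylometric feature='present': P(author J) = 0.15·0.8922 / (0.15·0.8922 + 0.1·0.1078) ≈ 0.9254
After a stylometric feature='present': P(author J) = 0.15·0.9254 / (0.15·0.9254 + 0.1·0.0746) ≈ 0.9490
After a stylometric feature='absent': P(author J) = 0.85·0.9490 / (0.85·0.9490 + 0.9·0.0510) ≈ 0.9462
After a second stylistic marker='present': P(author J) = 0.65·0.9462 / (0.65·0.9462 + 0.55·0.0538) ≈ 0.9541

0.954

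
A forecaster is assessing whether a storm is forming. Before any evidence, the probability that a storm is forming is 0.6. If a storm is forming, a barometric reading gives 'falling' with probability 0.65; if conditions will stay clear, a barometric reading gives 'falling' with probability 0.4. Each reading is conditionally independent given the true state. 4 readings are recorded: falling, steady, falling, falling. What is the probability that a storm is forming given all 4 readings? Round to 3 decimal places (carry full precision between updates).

After 'falling': P(storm) = 0.65·0.6000 / (0.65·0.6000 + 0.4·0.4000) ≈ 0.7091
After 'steady': P(storm) = 0.35·0.7091 / (0.35·0.7091 + 0.6·0.2909) ≈ 0.5871
After 'falling': P(storm) = 0.65·0.5871 / (0.65·0.5871 + 0.4·0.4129) ≈ 0.6979
After 'falling': P(storm) = 0.65·0.6979 / (0.65·0.6979 + 0.4·0.3021) ≈ 0.7897

0.790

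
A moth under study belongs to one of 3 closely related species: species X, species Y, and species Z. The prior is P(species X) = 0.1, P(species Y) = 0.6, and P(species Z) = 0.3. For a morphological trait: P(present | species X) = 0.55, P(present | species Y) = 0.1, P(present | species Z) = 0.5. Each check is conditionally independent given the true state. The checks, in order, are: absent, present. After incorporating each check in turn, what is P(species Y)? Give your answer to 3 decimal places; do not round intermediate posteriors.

0.351

After 'absent': normaliser = 0.45·0.1000 + 0.9·0.6000 + 0.5·0.3000; P(species X) ≈ 0.0612, P(species Y) ≈ 0.7347, P(species Z) ≈ 0.2041
After 'present': normaliser = 0.55·0.0612 + 0.1·0.7347 + 0.5·0.2041; P(species X) ≈ 0.1610, P(species Y) ≈ 0.3512, P(species Z) ≈ 0.4878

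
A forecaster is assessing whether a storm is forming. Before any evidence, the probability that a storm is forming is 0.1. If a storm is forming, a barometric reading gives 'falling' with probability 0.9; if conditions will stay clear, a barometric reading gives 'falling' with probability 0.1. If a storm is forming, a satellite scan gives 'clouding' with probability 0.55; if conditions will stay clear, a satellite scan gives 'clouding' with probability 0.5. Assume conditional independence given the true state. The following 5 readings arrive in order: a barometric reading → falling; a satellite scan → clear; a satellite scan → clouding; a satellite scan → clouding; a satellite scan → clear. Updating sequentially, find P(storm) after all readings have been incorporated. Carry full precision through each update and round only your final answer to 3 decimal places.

After a barometric reading='falling': P(storm) = 0.9·0.1000 / (0.9·0.1000 + 0.1·0.9000) ≈ 0.5000
After a satellite scan='clear': P(storm) = 0.45·0.5000 / (0.45·0.5000 + 0.5·0.5000) ≈ 0.4737
After a satellite scan='clouding': P(storm) = 0.55·0.4737 / (0.55·0.4737 + 0.5·0.5263) ≈ 0.4975
After a satellite scan='clouding': P(storm) = 0.55·0.4975 / (0.55·0.4975 + 0.5·0.5025) ≈ 0.5213
After a satellite scan='clear': P(storm) = 0.45·0.5213 / (0.45·0.5213 + 0.5·0.4787) ≈ 0.4950

0.495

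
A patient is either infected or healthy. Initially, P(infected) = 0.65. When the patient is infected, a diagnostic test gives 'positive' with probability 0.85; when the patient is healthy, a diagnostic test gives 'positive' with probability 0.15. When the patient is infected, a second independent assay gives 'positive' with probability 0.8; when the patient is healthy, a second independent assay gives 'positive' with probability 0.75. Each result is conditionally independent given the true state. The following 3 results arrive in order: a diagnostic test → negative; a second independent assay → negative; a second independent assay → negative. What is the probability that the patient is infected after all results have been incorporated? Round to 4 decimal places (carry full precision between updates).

0.1734

After a diagnostic test='negative': P(infected) = 0.15·0.6500 / (0.15·0.6500 + 0.85·0.3500) ≈ 0.2468
After a second independent assay='negative': P(infected) = 0.2·0.2468 / (0.2·0.2468 + 0.25·0.7532) ≈ 0.2077
After a second independent assay='negative': P(infected) = 0.2·0.2077 / (0.2·0.2077 + 0.25·0.7923) ≈ 0.1734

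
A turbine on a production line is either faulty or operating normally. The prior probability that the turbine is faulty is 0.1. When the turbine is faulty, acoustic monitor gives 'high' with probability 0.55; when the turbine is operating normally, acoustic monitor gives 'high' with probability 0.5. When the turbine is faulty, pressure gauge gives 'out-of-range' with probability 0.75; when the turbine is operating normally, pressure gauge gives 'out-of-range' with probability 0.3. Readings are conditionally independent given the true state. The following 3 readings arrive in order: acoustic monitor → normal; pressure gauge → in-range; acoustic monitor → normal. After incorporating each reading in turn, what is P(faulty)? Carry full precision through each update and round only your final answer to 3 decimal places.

After acoustic monitor='normal': P(faulty) = 0.45·0.1000 / (0.45·0.1000 + 0.5·0.9000) ≈ 0.0909
After pressure gauge='in-range': P(faulty) = 0.25·0.0909 / (0.25·0.0909 + 0.7·0.9091) ≈ 0.0345
After acoustic monitor='normal': P(faulty) = 0.45·0.0345 / (0.45·0.0345 + 0.5·0.9655) ≈ 0.0311

0.031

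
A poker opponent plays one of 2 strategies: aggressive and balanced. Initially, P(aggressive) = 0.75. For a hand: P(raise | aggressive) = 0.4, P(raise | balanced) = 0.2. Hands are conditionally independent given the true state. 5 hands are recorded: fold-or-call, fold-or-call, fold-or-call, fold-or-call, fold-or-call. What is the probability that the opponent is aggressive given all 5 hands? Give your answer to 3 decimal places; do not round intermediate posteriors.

Each posterior becomes the prior for the next update.
After 'fold-or-call': P(aggressive) = 0.6·0.7500 / (0.6·0.7500 + 0.8·0.2500) ≈ 0.6923
After 'fold-or-call': P(aggressive) = 0.6·0.6923 / (0.6·0.6923 + 0.8·0.3077) ≈ 0.6279
After 'fold-or-call': P(aggressive) = 0.6·0.6279 / (0.6·0.6279 + 0.8·0.3721) ≈ 0.5586
After 'fold-or-call': P(aggressive) = 0.6·0.5586 / (0.6·0.5586 + 0.8·0.4414) ≈ 0.4870
After 'fold-or-call': P(aggressive) = 0.6·0.4870 / (0.6·0.4870 + 0.8·0.5130) ≈ 0.4159

0.416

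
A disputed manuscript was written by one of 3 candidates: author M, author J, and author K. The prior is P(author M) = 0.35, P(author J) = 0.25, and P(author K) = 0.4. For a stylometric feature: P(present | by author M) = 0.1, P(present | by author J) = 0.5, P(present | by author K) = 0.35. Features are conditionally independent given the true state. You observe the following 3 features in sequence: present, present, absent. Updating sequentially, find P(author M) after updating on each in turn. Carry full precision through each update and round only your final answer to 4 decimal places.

0.0475

After 'present': normaliser = 0.1·0.3500 + 0.5·0.2500 + 0.35·0.4000; P(author M) ≈ 0.1167, P(author J) ≈ 0.4167, P(author K) ≈ 0.4667
After 'present': normaliser = 0.1·0.1167 + 0.5·0.4167 + 0.35·0.4667; P(author M) ≈ 0.0304, P(author J) ≈ 0.5435, P(author K) ≈ 0.4261
After 'absent': normaliser = 0.9·0.0304 + 0.5·0.5435 + 0.65·0.4261; P(author M) ≈ 0.0475, P(author J) ≈ 0.4717, P(author K) ≈ 0.4808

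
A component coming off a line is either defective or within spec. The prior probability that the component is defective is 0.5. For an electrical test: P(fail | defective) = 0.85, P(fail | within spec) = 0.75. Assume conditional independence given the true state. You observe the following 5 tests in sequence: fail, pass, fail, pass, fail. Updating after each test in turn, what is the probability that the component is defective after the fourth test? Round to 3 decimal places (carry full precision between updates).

0.316

After 'fail': P(defective) = 0.85·0.5000 / (0.85·0.5000 + 0.75·0.5000) ≈ 0.5312
After 'pass': P(defective) = 0.15·0.5312 / (0.15·0.5312 + 0.25·0.4688) ≈ 0.4048
After 'fail': P(defective) = 0.85·0.4048 / (0.85·0.4048 + 0.75·0.5952) ≈ 0.4352
After 'pass': P(defective) = 0.15·0.4352 / (0.15·0.4352 + 0.25·0.5648) ≈ 0.3162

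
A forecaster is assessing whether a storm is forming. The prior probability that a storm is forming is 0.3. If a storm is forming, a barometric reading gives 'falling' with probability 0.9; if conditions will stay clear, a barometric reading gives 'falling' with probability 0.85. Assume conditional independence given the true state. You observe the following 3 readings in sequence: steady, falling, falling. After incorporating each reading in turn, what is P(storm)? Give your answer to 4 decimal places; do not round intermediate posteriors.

0.2426

Apply Bayes' rule sequentially, carrying P(storm) forward.
After 'steady': P(storm) = 0.1·0.3000 / (0.1·0.3000 + 0.15·0.7000) ≈ 0.2222
After 'falling': P(storm) = 0.9·0.2222 / (0.9·0.2222 + 0.85·0.7778) ≈ 0.2323
After 'falling': P(storm) = 0.9·0.2323 / (0.9·0.2323 + 0.85·0.7677) ≈ 0.2426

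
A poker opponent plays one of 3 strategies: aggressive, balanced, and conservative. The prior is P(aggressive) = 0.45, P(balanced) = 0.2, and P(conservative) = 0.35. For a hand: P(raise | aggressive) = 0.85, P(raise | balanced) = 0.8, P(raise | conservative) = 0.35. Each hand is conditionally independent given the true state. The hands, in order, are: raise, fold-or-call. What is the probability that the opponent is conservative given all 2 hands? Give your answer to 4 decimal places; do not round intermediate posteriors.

Apply Bayes' rule sequentially, carrying P(conservative) forward.
After 'raise': normaliser = 0.85·0.4500 + 0.8·0.2000 + 0.35·0.3500; P(aggressive) ≈ 0.5752, P(balanced) ≈ 0.2406, P(conservative) ≈ 0.1842
After 'fold-or-call': normaliser = 0.15·0.5752 + 0.2·0.2406 + 0.65·0.1842; P(aggressive) ≈ 0.3395, P(balanced) ≈ 0.1893, P(conservative) ≈ 0.4712

0.4712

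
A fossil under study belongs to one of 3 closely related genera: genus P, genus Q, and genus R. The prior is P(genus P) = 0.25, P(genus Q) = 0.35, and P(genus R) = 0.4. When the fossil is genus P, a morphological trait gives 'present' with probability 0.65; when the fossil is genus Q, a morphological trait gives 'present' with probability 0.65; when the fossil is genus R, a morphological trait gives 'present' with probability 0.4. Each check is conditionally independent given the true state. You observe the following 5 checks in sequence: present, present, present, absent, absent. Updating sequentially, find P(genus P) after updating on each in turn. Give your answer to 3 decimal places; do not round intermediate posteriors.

Apply Bayes' rule sequentially, carrying P(genus P) forward.
After 'present': normaliser = 0.65·0.2500 + 0.65·0.3500 + 0.4·0.4000; P(genus P) ≈ 0.2955, P(genus Q) ≈ 0.4136, P(genus R) ≈ 0.2909
After 'present': normaliser = 0.65·0.2955 + 0.65·0.4136 + 0.4·0.2909; P(genus P) ≈ 0.3327, P(genus Q) ≈ 0.4657, P(genus R) ≈ 0.2016
After 'present': normaliser = 0.65·0.3327 + 0.65·0.4657 + 0.4·0.2016; P(genus P) ≈ 0.3606, P(genus Q) ≈ 0.5049, P(genus R) ≈ 0.1345
After 'absent': normaliser = 0.35·0.3606 + 0.35·0.5049 + 0.6·0.1345; P(genus P) ≈ 0.3290, P(genus Q) ≈ 0.4606, P(genus R) ≈ 0.2103
After 'absent': normaliser = 0.35·0.3290 + 0.35·0.4606 + 0.6·0.2103; P(genus P) ≈ 0.2861, P(genus Q) ≈ 0.4005, P(genus R) ≈ 0.3135

0.286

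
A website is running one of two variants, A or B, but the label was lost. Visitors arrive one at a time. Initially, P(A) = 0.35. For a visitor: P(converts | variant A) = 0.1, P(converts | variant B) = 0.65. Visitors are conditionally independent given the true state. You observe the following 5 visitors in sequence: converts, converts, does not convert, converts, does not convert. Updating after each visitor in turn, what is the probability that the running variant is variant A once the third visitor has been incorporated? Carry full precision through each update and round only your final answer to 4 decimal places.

0.0317

Apply Bayes' rule sequentially, carrying P(A) forward.
After 'converts': P(A) = 0.1·0.3500 / (0.1·0.3500 + 0.65·0.6500) ≈ 0.0765
After 'converts': P(A) = 0.1·0.0765 / (0.1·0.0765 + 0.65·0.9235) ≈ 0.0126
After 'does not convert': P(A) = 0.9·0.0126 / (0.9·0.0126 + 0.35·0.9874) ≈ 0.0317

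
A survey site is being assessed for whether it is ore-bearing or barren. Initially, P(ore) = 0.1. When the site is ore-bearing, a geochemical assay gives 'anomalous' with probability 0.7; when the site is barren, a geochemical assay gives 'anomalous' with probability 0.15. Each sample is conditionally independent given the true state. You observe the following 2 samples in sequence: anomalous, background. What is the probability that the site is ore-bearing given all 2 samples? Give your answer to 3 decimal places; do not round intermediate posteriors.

0.155

After 'anomalous': P(ore) = 0.7·0.1000 / (0.7·0.1000 + 0.15·0.9000) ≈ 0.3415
After 'background': P(ore) = 0.3·0.3415 / (0.3·0.3415 + 0.85·0.6585) ≈ 0.1547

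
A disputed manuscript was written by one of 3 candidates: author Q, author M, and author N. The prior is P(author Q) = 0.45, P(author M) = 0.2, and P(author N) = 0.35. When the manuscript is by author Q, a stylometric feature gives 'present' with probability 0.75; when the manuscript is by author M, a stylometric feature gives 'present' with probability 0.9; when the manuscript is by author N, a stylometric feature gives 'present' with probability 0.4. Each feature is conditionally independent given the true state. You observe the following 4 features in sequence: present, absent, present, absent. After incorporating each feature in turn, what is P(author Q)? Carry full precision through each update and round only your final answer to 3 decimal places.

0.421

Apply Bayes' rule sequentially, carrying P(author Q) forward.
After 'present': normaliser = 0.75·0.4500 + 0.9·0.2000 + 0.4·0.3500; P(author Q) ≈ 0.5133, P(author M) ≈ 0.2738, P(author N) ≈ 0.2129
After 'absent': normaliser = 0.25·0.5133 + 0.1·0.2738 + 0.6·0.2129; P(author Q) ≈ 0.4527, P(author M) ≈ 0.0966, P(author N) ≈ 0.4507
After 'present': normaliser = 0.75·0.4527 + 0.9·0.0966 + 0.4·0.4507; P(author Q) ≈ 0.5596, P(author M) ≈ 0.1433, P(author N) ≈ 0.2971
After 'absent': normaliser = 0.25·0.5596 + 0.1·0.1433 + 0.6·0.2971; P(author Q) ≈ 0.4207, P(author M) ≈ 0.0431, P(author N) ≈ 0.5362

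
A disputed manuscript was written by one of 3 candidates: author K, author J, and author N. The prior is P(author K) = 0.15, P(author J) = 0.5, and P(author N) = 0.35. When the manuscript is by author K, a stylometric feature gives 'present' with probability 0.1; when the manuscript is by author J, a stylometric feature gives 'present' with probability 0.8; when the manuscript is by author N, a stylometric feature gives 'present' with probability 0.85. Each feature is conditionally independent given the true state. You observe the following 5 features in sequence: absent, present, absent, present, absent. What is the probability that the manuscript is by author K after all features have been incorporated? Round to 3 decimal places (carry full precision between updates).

0.243

Apply Bayes' rule sequentially, carrying P(author K) forward.
After 'absent': normaliser = 0.9·0.1500 + 0.2·0.5000 + 0.15·0.3500; P(author K) ≈ 0.4696, P(author J) ≈ 0.3478, P(author N) ≈ 0.1826
After 'present': normaliser = 0.1·0.4696 + 0.8·0.3478 + 0.85·0.1826; P(author K) ≈ 0.0977, P(author J) ≈ 0.5792, P(author N) ≈ 0.3231
After 'absent': normaliser = 0.9·0.0977 + 0.2·0.5792 + 0.15·0.3231; P(author K) ≈ 0.3487, P(author J) ≈ 0.4592, P(author N) ≈ 0.1921
After 'present': normaliser = 0.1·0.3487 + 0.8·0.4592 + 0.85·0.1921; P(author K) ≈ 0.0617, P(author J) ≈ 0.6496, P(author N) ≈ 0.2887
After 'absent': normaliser = 0.9·0.0617 + 0.2·0.6496 + 0.15·0.2887; P(author K) ≈ 0.2426, P(author J) ≈ 0.5680, P(author N) ≈ 0.1894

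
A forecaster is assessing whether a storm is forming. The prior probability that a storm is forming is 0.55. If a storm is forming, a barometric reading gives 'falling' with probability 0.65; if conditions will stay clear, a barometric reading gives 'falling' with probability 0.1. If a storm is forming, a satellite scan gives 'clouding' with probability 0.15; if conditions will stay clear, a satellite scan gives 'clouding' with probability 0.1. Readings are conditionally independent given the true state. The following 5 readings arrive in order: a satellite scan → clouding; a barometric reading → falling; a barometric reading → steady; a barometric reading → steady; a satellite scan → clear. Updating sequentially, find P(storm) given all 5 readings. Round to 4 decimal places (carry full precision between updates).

0.6299

After a satellite scan='clouding': P(storm) = 0.15·0.5500 / (0.15·0.5500 + 0.1·0.4500) ≈ 0.6471
After a barometric reading='falling': P(storm) = 0.65·0.6471 / (0.65·0.6471 + 0.1·0.3529) ≈ 0.9226
After a barometric reading='steady': P(storm) = 0.35·0.9226 / (0.35·0.9226 + 0.9·0.0774) ≈ 0.8225
After a barometric reading='steady': P(storm) = 0.35·0.8225 / (0.35·0.8225 + 0.9·0.1775) ≈ 0.6431
After a satellite scan='clear': P(storm) = 0.85·0.6431 / (0.85·0.6431 + 0.9·0.3569) ≈ 0.6299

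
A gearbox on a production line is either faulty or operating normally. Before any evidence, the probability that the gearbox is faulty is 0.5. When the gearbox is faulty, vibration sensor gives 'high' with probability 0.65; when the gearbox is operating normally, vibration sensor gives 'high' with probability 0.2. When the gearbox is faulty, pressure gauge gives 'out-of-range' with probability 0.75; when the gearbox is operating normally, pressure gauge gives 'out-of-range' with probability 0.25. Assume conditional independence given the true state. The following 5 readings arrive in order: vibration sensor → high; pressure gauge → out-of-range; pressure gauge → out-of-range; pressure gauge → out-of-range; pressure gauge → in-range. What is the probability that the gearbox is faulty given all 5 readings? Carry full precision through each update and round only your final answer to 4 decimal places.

0.9669

After vibration sensor='high': P(faulty) = 0.65·0.5000 / (0.65·0.5000 + 0.2·0.5000) ≈ 0.7647
After pressure gauge='out-of-range': P(faulty) = 0.75·0.7647 / (0.75·0.7647 + 0.25·0.2353) ≈ 0.9070
After pressure gauge='out-of-range': P(faulty) = 0.75·0.9070 / (0.75·0.9070 + 0.25·0.0930) ≈ 0.9669
After pressure gauge='out-of-range': P(faulty) = 0.75·0.9669 / (0.75·0.9669 + 0.25·0.0331) ≈ 0.9887
After pressure gauge='in-range': P(faulty) = 0.25·0.9887 / (0.25·0.9887 + 0.75·0.0113) ≈ 0.9669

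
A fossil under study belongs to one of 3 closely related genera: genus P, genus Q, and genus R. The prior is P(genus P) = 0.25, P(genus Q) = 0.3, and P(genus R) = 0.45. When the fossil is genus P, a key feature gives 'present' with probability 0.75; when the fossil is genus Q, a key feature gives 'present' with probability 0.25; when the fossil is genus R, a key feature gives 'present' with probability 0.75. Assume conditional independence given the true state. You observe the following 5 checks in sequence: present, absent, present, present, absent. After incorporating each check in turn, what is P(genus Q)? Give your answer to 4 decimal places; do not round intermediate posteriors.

After 'present': normaliser = 0.75·0.2500 + 0.25·0.3000 + 0.75·0.4500; P(genus P) ≈ 0.3125, P(genus Q) ≈ 0.1250, P(genus R) ≈ 0.5625
After 'absent': normaliser = 0.25·0.3125 + 0.75·0.1250 + 0.25·0.5625; P(genus P) ≈ 0.2500, P(genus Q) ≈ 0.3000, P(genus R) ≈ 0.4500
After 'present': normaliser = 0.75·0.2500 + 0.25·0.3000 + 0.75·0.4500; P(genus P) ≈ 0.3125, P(genus Q) ≈ 0.1250, P(genus R) ≈ 0.5625
After 'present': normaliser = 0.75·0.3125 + 0.25·0.1250 + 0.75·0.5625; P(genus P) ≈ 0.3409, P(genus Q) ≈ 0.0455, P(genus R) ≈ 0.6136
After 'absent': normaliser = 0.25·0.3409 + 0.75·0.0455 + 0.25·0.6136; P(genus P) ≈ 0.3125, P(genus Q) ≈ 0.1250, P(genus R) ≈ 0.5625

0.1250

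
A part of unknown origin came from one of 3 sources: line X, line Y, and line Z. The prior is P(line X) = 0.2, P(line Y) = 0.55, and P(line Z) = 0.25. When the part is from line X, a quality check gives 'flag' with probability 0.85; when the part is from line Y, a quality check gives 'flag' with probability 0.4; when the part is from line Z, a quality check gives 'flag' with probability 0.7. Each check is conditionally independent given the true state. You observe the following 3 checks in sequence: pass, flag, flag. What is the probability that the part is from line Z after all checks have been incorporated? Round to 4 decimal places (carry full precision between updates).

After 'pass': normaliser = 0.15·0.2000 + 0.6·0.5500 + 0.3·0.2500; P(line X) ≈ 0.0690, P(line Y) ≈ 0.7586, P(line Z) ≈ 0.1724
After 'flag': normaliser = 0.85·0.0690 + 0.4·0.7586 + 0.7·0.1724; P(line X) ≈ 0.1214, P(line Y) ≈ 0.6286, P(line Z) ≈ 0.2500
After 'flag': normaliser = 0.85·0.1214 + 0.4·0.6286 + 0.7·0.2500; P(line X) ≈ 0.1949, P(line Y) ≈ 0.4747, P(line Z) ≈ 0.3304

0.3304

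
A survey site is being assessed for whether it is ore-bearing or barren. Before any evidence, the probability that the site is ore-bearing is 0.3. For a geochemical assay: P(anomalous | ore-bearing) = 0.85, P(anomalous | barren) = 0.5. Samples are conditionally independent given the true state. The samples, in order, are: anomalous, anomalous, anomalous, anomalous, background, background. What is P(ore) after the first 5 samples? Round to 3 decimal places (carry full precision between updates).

After 'anomalous': P(ore) = 0.85·0.3000 / (0.85·0.3000 + 0.5·0.7000) ≈ 0.4215
After 'anomalous': P(ore) = 0.85·0.4215 / (0.85·0.4215 + 0.5·0.5785) ≈ 0.5533
After 'anomalous': P(ore) = 0.85·0.5533 / (0.85·0.5533 + 0.5·0.4467) ≈ 0.6780
After 'anomalous': P(ore) = 0.85·0.6780 / (0.85·0.6780 + 0.5·0.3220) ≈ 0.7816
After 'background': P(ore) = 0.15·0.7816 / (0.15·0.7816 + 0.5·0.2184) ≈ 0.5178

0.518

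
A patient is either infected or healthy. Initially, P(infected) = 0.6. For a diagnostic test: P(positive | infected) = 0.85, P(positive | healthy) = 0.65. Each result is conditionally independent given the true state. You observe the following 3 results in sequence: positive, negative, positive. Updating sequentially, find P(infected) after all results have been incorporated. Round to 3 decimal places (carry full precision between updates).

After 'positive': P(infected) = 0.85·0.6000 / (0.85·0.6000 + 0.65·0.4000) ≈ 0.6623
After 'negative': P(infected) = 0.15·0.6623 / (0.15·0.6623 + 0.35·0.3377) ≈ 0.4567
After 'positive': P(infected) = 0.85·0.4567 / (0.85·0.4567 + 0.65·0.5433) ≈ 0.5237

0.524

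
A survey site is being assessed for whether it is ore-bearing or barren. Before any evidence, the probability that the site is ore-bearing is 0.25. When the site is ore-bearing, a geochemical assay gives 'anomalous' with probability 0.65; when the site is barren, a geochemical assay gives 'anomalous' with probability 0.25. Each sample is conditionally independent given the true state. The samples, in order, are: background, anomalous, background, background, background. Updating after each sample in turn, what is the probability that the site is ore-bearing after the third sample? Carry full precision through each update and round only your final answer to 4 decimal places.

0.1588

Apply Bayes' rule sequentially, carrying P(ore) forward.
After 'background': P(ore) = 0.35·0.2500 / (0.35·0.2500 + 0.75·0.7500) ≈ 0.1346
After 'anomalous': P(ore) = 0.65·0.1346 / (0.65·0.1346 + 0.25·0.8654) ≈ 0.2880
After 'background': P(ore) = 0.35·0.2880 / (0.35·0.2880 + 0.75·0.7120) ≈ 0.1588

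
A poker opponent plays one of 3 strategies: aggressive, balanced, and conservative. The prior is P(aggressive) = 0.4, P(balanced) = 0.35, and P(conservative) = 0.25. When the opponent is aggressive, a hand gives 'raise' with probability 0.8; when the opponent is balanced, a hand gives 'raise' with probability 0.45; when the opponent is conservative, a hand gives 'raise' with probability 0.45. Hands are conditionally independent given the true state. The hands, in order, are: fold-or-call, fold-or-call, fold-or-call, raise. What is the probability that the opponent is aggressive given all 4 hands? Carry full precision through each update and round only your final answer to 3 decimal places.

After 'fold-or-call': normaliser = 0.2·0.4000 + 0.55·0.3500 + 0.55·0.2500; P(aggressive) ≈ 0.1951, P(balanced) ≈ 0.4695, P(conservative) ≈ 0.3354
After 'fold-or-call': normaliser = 0.2·0.1951 + 0.55·0.4695 + 0.55·0.3354; P(aggressive) ≈ 0.0810, P(balanced) ≈ 0.5361, P(conservative) ≈ 0.3829
After 'fold-or-call': normaliser = 0.2·0.0810 + 0.55·0.5361 + 0.55·0.3829; P(aggressive) ≈ 0.0311, P(balanced) ≈ 0.5652, P(conservative) ≈ 0.4037
After 'raise': normaliser = 0.8·0.0311 + 0.45·0.5652 + 0.45·0.4037; P(aggressive) ≈ 0.0539, P(balanced) ≈ 0.5519, P(conservative) ≈ 0.3942

0.054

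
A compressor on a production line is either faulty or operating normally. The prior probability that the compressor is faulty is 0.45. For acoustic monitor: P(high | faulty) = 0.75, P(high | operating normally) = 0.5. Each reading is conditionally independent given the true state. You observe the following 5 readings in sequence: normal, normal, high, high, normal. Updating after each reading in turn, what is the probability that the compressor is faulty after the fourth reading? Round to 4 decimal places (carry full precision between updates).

After 'normal': P(faulty) = 0.25·0.4500 / (0.25·0.4500 + 0.5·0.5500) ≈ 0.2903
After 'normal': P(faulty) = 0.25·0.2903 / (0.25·0.2903 + 0.5·0.7097) ≈ 0.1698
After 'high': P(faulty) = 0.75·0.1698 / (0.75·0.1698 + 0.5·0.8302) ≈ 0.2348
After 'high': P(faulty) = 0.75·0.2348 / (0.75·0.2348 + 0.5·0.7652) ≈ 0.3152

0.3152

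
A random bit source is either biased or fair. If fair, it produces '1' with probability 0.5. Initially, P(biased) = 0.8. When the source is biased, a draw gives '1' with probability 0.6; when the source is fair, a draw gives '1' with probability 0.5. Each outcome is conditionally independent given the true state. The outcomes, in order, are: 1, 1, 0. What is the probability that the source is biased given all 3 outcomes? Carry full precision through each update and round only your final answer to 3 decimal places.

0.822

After '1': P(biased) = 0.6·0.8000 / (0.6·0.8000 + 0.5·0.2000) ≈ 0.8276
After '1': P(biased) = 0.6·0.8276 / (0.6·0.8276 + 0.5·0.1724) ≈ 0.8521
After '0': P(biased) = 0.4·0.8521 / (0.4·0.8521 + 0.5·0.1479) ≈ 0.8217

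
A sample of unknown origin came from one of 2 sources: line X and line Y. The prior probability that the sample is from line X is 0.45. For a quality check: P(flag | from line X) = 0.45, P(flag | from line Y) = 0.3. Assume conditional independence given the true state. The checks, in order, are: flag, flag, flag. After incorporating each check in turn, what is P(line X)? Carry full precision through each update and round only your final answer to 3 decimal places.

After 'flag': P(line X) = 0.45·0.4500 / (0.45·0.4500 + 0.3·0.5500) ≈ 0.5510
After 'flag': P(line X) = 0.45·0.5510 / (0.45·0.5510 + 0.3·0.4490) ≈ 0.6480
After 'flag': P(line X) = 0.45·0.6480 / (0.45·0.6480 + 0.3·0.3520) ≈ 0.7341

0.734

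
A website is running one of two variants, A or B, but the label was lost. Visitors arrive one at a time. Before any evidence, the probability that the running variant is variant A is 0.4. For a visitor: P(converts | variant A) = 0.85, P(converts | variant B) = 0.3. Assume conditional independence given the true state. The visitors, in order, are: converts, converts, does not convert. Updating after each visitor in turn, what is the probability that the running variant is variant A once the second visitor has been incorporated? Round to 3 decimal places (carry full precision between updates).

Each posterior becomes the prior for the next update.
After 'converts': P(A) = 0.85·0.4000 / (0.85·0.4000 + 0.3·0.6000) ≈ 0.6538
After 'converts': P(A) = 0.85·0.6538 / (0.85·0.6538 + 0.3·0.3462) ≈ 0.8426

0.843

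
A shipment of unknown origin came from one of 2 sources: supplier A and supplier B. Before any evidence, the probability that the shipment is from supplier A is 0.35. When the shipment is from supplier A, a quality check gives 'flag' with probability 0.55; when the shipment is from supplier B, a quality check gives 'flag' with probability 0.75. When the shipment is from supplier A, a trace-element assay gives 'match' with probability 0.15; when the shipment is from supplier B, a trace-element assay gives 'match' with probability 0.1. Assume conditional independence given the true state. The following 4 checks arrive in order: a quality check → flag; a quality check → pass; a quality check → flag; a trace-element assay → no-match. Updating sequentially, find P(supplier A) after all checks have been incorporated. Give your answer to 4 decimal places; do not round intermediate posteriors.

After a quality check='flag': P(supplier A) = 0.55·0.3500 / (0.55·0.3500 + 0.75·0.6500) ≈ 0.2831
After a quality check='pass': P(supplier A) = 0.45·0.2831 / (0.45·0.2831 + 0.25·0.7169) ≈ 0.4155
After a quality check='flag': P(supplier A) = 0.55·0.4155 / (0.55·0.4155 + 0.75·0.5845) ≈ 0.3426
After a trace-element assay='no-match': P(supplier A) = 0.85·0.3426 / (0.85·0.3426 + 0.9·0.6574) ≈ 0.3299

0.3299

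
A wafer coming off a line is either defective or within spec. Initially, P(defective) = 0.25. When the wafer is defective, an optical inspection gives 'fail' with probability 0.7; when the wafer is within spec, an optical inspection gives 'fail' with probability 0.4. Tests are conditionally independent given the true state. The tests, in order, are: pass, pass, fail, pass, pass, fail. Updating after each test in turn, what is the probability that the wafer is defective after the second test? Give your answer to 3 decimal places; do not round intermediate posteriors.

0.077

After 'pass': P(defective) = 0.3·0.2500 / (0.3·0.2500 + 0.6·0.7500) ≈ 0.1429
After 'pass': P(defective) = 0.3·0.1429 / (0.3·0.1429 + 0.6·0.8571) ≈ 0.0769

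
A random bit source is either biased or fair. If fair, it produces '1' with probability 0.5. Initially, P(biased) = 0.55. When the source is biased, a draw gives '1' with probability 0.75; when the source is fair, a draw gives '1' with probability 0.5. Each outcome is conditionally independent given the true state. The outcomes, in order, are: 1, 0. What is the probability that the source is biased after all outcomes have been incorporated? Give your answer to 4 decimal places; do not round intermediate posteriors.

0.4783

After '1': P(biased) = 0.75·0.5500 / (0.75·0.5500 + 0.5·0.4500) ≈ 0.6471
After '0': P(biased) = 0.25·0.6471 / (0.25·0.6471 + 0.5·0.3529) ≈ 0.4783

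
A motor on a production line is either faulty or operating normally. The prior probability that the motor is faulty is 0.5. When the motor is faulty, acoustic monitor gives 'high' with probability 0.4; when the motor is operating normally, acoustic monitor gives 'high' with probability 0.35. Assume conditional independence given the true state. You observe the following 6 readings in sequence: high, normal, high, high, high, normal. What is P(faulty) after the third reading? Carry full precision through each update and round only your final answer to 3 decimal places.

0.547

Each posterior becomes the prior for the next update.
After 'high': P(faulty) = 0.4·0.5000 / (0.4·0.5000 + 0.35·0.5000) ≈ 0.5333
After 'normal': P(faulty) = 0.6·0.5333 / (0.6·0.5333 + 0.65·0.4667) ≈ 0.5134
After 'high': P(faulty) = 0.4·0.5134 / (0.4·0.5134 + 0.35·0.4866) ≈ 0.5466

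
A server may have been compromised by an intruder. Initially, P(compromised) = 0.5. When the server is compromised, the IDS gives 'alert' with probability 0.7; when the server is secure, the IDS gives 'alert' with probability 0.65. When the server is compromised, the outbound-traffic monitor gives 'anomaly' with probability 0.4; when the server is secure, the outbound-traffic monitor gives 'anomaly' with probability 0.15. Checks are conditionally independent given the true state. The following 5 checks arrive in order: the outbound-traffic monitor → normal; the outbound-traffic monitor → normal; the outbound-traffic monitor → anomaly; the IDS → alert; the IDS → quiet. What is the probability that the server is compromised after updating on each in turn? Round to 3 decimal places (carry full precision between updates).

0.551

Each posterior becomes the prior for the next update.
After the outbound-traffic monitor='normal': P(compromised) = 0.6·0.5000 / (0.6·0.5000 + 0.85·0.5000) ≈ 0.4138
After the outbound-traffic monitor='normal': P(compromised) = 0.6·0.4138 / (0.6·0.4138 + 0.85·0.5862) ≈ 0.3326
After the outbound-traffic monitor='anomaly': P(compromised) = 0.4·0.3326 / (0.4·0.3326 + 0.15·0.6674) ≈ 0.5706
After the IDS='alert': P(compromised) = 0.7·0.5706 / (0.7·0.5706 + 0.65·0.4294) ≈ 0.5886
After the IDS='quiet': P(compromised) = 0.3·0.5886 / (0.3·0.5886 + 0.35·0.4114) ≈ 0.5509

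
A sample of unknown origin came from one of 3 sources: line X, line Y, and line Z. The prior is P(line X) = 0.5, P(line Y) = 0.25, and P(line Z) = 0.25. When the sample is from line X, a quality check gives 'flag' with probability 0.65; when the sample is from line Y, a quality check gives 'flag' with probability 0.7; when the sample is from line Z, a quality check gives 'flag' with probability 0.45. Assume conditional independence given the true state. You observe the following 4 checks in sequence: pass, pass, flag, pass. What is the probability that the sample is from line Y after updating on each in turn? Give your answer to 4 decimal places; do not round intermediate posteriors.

0.1264

Apply Bayes' rule sequentially, carrying P(line Y) forward.
After 'pass': normaliser = 0.35·0.5000 + 0.3·0.2500 + 0.55·0.2500; P(line X) ≈ 0.4516, P(line Y) ≈ 0.1935, P(line Z) ≈ 0.3548
After 'pass': normaliser = 0.35·0.4516 + 0.3·0.1935 + 0.55·0.3548; P(line X) ≈ 0.3843, P(line Y) ≈ 0.1412, P(line Z) ≈ 0.4745
After 'flag': normaliser = 0.65·0.3843 + 0.7·0.1412 + 0.45·0.4745; P(line X) ≈ 0.4444, P(line Y) ≈ 0.1758, P(line Z) ≈ 0.3798
After 'pass': normaliser = 0.35·0.4444 + 0.3·0.1758 + 0.55·0.3798; P(line X) ≈ 0.3728, P(line Y) ≈ 0.1264, P(line Z) ≈ 0.5008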